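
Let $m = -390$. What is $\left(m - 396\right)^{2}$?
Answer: $617796$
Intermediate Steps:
$\left(m - 396\right)^{2} = \left(-390 - 396\right)^{2} = \left(-786\right)^{2} = 617796$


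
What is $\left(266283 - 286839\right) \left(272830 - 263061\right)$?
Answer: $-200811564$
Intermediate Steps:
$\left(266283 - 286839\right) \left(272830 - 263061\right) = \left(-20556\right) 9769 = -200811564$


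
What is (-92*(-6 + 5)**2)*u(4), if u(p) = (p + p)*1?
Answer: -736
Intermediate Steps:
u(p) = 2*p (u(p) = (2*p)*1 = 2*p)
(-92*(-6 + 5)**2)*u(4) = (-92*(-6 + 5)**2)*(2*4) = -92*(-1)**2*8 = -92*1*8 = -92*8 = -736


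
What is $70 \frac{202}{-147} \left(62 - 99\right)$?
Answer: $\frac{74740}{21} \approx 3559.0$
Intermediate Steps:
$70 \frac{202}{-147} \left(62 - 99\right) = 70 \cdot 202 \left(- \frac{1}{147}\right) \left(62 - 99\right) = 70 \left(- \frac{202}{147}\right) \left(-37\right) = \left(- \frac{2020}{21}\right) \left(-37\right) = \frac{74740}{21}$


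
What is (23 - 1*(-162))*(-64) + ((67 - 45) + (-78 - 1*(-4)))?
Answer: -11892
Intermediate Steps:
(23 - 1*(-162))*(-64) + ((67 - 45) + (-78 - 1*(-4))) = (23 + 162)*(-64) + (22 + (-78 + 4)) = 185*(-64) + (22 - 74) = -11840 - 52 = -11892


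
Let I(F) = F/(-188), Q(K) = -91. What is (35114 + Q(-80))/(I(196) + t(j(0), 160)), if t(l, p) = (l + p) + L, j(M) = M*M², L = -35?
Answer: 1646081/5826 ≈ 282.54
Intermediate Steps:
I(F) = -F/188 (I(F) = F*(-1/188) = -F/188)
j(M) = M³
t(l, p) = -35 + l + p (t(l, p) = (l + p) - 35 = -35 + l + p)
(35114 + Q(-80))/(I(196) + t(j(0), 160)) = (35114 - 91)/(-1/188*196 + (-35 + 0³ + 160)) = 35023/(-49/47 + (-35 + 0 + 160)) = 35023/(-49/47 + 125) = 35023/(5826/47) = 35023*(47/5826) = 1646081/5826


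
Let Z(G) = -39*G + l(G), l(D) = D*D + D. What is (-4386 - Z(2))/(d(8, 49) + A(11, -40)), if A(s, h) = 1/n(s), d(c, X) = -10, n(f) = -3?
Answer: 12942/31 ≈ 417.48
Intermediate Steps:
l(D) = D + D² (l(D) = D² + D = D + D²)
Z(G) = -39*G + G*(1 + G)
A(s, h) = -⅓ (A(s, h) = 1/(-3) = -⅓)
(-4386 - Z(2))/(d(8, 49) + A(11, -40)) = (-4386 - 2*(-38 + 2))/(-10 - ⅓) = (-4386 - 2*(-36))/(-31/3) = (-4386 - 1*(-72))*(-3/31) = (-4386 + 72)*(-3/31) = -4314*(-3/31) = 12942/31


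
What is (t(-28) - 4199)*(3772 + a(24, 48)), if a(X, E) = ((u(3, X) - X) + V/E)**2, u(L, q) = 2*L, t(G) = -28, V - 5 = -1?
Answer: -830454737/48 ≈ -1.7301e+7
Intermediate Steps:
V = 4 (V = 5 - 1 = 4)
a(X, E) = (6 - X + 4/E)**2 (a(X, E) = ((2*3 - X) + 4/E)**2 = ((6 - X) + 4/E)**2 = (6 - X + 4/E)**2)
(t(-28) - 4199)*(3772 + a(24, 48)) = (-28 - 4199)*(3772 + (4 + 6*48 - 1*48*24)**2/48**2) = -4227*(3772 + (4 + 288 - 1152)**2/2304) = -4227*(3772 + (1/2304)*(-860)**2) = -4227*(3772 + (1/2304)*739600) = -4227*(3772 + 46225/144) = -4227*589393/144 = -830454737/48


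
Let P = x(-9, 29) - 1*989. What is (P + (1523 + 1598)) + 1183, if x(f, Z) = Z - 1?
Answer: 3343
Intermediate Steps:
x(f, Z) = -1 + Z
P = -961 (P = (-1 + 29) - 1*989 = 28 - 989 = -961)
(P + (1523 + 1598)) + 1183 = (-961 + (1523 + 1598)) + 1183 = (-961 + 3121) + 1183 = 2160 + 1183 = 3343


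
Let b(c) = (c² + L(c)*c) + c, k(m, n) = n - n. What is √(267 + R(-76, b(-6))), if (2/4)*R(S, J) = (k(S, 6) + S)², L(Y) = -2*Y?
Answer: √11819 ≈ 108.72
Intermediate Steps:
k(m, n) = 0
b(c) = c - c² (b(c) = (c² + (-2*c)*c) + c = (c² - 2*c²) + c = -c² + c = c - c²)
R(S, J) = 2*S² (R(S, J) = 2*(0 + S)² = 2*S²)
√(267 + R(-76, b(-6))) = √(267 + 2*(-76)²) = √(267 + 2*5776) = √(267 + 11552) = √11819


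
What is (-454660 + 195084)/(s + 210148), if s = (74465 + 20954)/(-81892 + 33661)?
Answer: -12519610056/10135552769 ≈ -1.2352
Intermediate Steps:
s = -95419/48231 (s = 95419/(-48231) = 95419*(-1/48231) = -95419/48231 ≈ -1.9784)
(-454660 + 195084)/(s + 210148) = (-454660 + 195084)/(-95419/48231 + 210148) = -259576/10135552769/48231 = -259576*48231/10135552769 = -12519610056/10135552769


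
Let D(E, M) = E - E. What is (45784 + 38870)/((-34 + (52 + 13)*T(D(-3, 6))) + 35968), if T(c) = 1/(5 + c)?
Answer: 84654/35947 ≈ 2.3550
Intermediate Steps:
D(E, M) = 0
(45784 + 38870)/((-34 + (52 + 13)*T(D(-3, 6))) + 35968) = (45784 + 38870)/((-34 + (52 + 13)/(5 + 0)) + 35968) = 84654/((-34 + 65/5) + 35968) = 84654/((-34 + 65*(1/5)) + 35968) = 84654/((-34 + 13) + 35968) = 84654/(-21 + 35968) = 84654/35947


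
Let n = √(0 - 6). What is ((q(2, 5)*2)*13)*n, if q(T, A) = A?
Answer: 130*I*√6 ≈ 318.43*I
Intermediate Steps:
n = I*√6 (n = √(-6) = I*√6 ≈ 2.4495*I)
((q(2, 5)*2)*13)*n = ((5*2)*13)*(I*√6) = (10*13)*(I*√6) = 130*(I*√6) = 130*I*√6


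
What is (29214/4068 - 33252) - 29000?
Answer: -14067329/226 ≈ -62245.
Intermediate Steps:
(29214/4068 - 33252) - 29000 = (29214*(1/4068) - 33252) - 29000 = (1623/226 - 33252) - 29000 = -7513329/226 - 29000 = -14067329/226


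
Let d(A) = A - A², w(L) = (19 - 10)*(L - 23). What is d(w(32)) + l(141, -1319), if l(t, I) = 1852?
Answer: -4628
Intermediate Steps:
w(L) = -207 + 9*L (w(L) = 9*(-23 + L) = -207 + 9*L)
d(w(32)) + l(141, -1319) = (-207 + 9*32)*(1 - (-207 + 9*32)) + 1852 = (-207 + 288)*(1 - (-207 + 288)) + 1852 = 81*(1 - 1*81) + 1852 = 81*(1 - 81) + 1852 = 81*(-80) + 1852 = -6480 + 1852 = -4628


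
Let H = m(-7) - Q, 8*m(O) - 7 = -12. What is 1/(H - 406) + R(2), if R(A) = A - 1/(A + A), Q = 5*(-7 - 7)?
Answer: 18819/10772 ≈ 1.7470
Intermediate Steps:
m(O) = -5/8 (m(O) = 7/8 + (⅛)*(-12) = 7/8 - 3/2 = -5/8)
Q = -70 (Q = 5*(-14) = -70)
H = 555/8 (H = -5/8 - 1*(-70) = -5/8 + 70 = 555/8 ≈ 69.375)
R(A) = A - 1/(2*A)
1/(H - 406) + R(2) = 1/(555/8 - 406) + (2 - ½/2) = 1/(-2693/8) + (2 - ½*½) = -8/2693 + (2 - ¼) = -8/2693 + 7/4 = 18819/10772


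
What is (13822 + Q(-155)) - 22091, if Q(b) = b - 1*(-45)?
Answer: -8379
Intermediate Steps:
Q(b) = 45 + b (Q(b) = b + 45 = 45 + b)
(13822 + Q(-155)) - 22091 = (13822 + (45 - 155)) - 22091 = (13822 - 110) - 22091 = 13712 - 22091 = -8379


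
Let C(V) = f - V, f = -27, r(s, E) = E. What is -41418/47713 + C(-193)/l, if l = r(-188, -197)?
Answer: -16079704/9399461 ≈ -1.7107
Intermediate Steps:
l = -197
C(V) = -27 - V
-41418/47713 + C(-193)/l = -41418/47713 + (-27 - 1*(-193))/(-197) = -41418*1/47713 + (-27 + 193)*(-1/197) = -41418/47713 + 166*(-1/197) = -41418/47713 - 166/197 = -16079704/9399461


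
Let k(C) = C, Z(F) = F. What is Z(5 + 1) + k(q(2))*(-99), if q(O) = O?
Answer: -192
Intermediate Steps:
Z(5 + 1) + k(q(2))*(-99) = (5 + 1) + 2*(-99) = 6 - 198 = -192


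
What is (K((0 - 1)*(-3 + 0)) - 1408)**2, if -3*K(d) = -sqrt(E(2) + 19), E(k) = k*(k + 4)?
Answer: (4224 - sqrt(31))**2/9 ≈ 1.9772e+6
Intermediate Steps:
E(k) = k*(4 + k)
K(d) = sqrt(31)/3 (K(d) = -(-1)*sqrt(2*(4 + 2) + 19)/3 = -(-1)*sqrt(2*6 + 19)/3 = -(-1)*sqrt(12 + 19)/3 = -(-1)*sqrt(31)/3 = sqrt(31)/3)
(K((0 - 1)*(-3 + 0)) - 1408)**2 = (sqrt(31)/3 - 1408)**2 = (-1408 + sqrt(31)/3)**2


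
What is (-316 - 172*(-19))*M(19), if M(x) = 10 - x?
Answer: -26568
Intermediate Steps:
(-316 - 172*(-19))*M(19) = (-316 - 172*(-19))*(10 - 1*19) = (-316 + 3268)*(10 - 19) = 2952*(-9) = -26568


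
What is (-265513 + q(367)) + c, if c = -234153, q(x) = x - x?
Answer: -499666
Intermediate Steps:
q(x) = 0
(-265513 + q(367)) + c = (-265513 + 0) - 234153 = -265513 - 234153 = -499666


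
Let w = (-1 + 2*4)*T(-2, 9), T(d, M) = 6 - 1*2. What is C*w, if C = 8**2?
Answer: 1792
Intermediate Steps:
C = 64
T(d, M) = 4 (T(d, M) = 6 - 2 = 4)
w = 28 (w = (-1 + 2*4)*4 = (-1 + 8)*4 = 7*4 = 28)
C*w = 64*28 = 1792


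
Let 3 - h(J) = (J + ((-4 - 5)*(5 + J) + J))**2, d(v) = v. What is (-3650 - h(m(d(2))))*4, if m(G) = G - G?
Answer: -6512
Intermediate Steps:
m(G) = 0
h(J) = 3 - (-45 - 7*J)**2 (h(J) = 3 - (J + ((-4 - 5)*(5 + J) + J))**2 = 3 - (J + (-9*(5 + J) + J))**2 = 3 - (J + ((-45 - 9*J) + J))**2 = 3 - (J + (-45 - 8*J))**2 = 3 - (-45 - 7*J)**2)
(-3650 - h(m(d(2))))*4 = (-3650 - (3 - (45 + 7*0)**2))*4 = (-3650 - (3 - (45 + 0)**2))*4 = (-3650 - (3 - 1*45**2))*4 = (-3650 - (3 - 1*2025))*4 = (-3650 - (3 - 2025))*4 = (-3650 - 1*(-2022))*4 = (-3650 + 2022)*4 = -1628*4 = -6512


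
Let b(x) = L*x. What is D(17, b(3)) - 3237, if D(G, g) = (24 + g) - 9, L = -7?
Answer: -3243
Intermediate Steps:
b(x) = -7*x
D(G, g) = 15 + g
D(17, b(3)) - 3237 = (15 - 7*3) - 3237 = (15 - 21) - 3237 = -6 - 3237 = -3243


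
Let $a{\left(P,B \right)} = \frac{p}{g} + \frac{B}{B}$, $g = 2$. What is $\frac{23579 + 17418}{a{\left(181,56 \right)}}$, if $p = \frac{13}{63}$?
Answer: $\frac{5165622}{139} \approx 37163.0$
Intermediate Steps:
$p = \frac{13}{63}$ ($p = 13 \cdot \frac{1}{63} = \frac{13}{63} \approx 0.20635$)
$a{\left(P,B \right)} = \frac{139}{126}$ ($a{\left(P,B \right)} = \frac{13}{63 \cdot 2} + \frac{B}{B} = \frac{13}{63} \cdot \frac{1}{2} + 1 = \frac{13}{126} + 1 = \frac{139}{126}$)
$\frac{23579 + 17418}{a{\left(181,56 \right)}} = \frac{23579 + 17418}{\frac{139}{126}} = 40997 \cdot \frac{126}{139} = \frac{5165622}{139}$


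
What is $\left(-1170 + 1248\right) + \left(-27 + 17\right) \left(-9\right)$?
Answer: $168$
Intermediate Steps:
$\left(-1170 + 1248\right) + \left(-27 + 17\right) \left(-9\right) = 78 - -90 = 78 + 90 = 168$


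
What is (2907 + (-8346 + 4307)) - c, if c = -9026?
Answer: 7894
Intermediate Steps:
(2907 + (-8346 + 4307)) - c = (2907 + (-8346 + 4307)) - 1*(-9026) = (2907 - 4039) + 9026 = -1132 + 9026 = 7894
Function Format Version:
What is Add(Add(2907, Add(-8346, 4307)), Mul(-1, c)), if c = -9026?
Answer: 7894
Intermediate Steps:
Add(Add(2907, Add(-8346, 4307)), Mul(-1, c)) = Add(Add(2907, Add(-8346, 4307)), Mul(-1, -9026)) = Add(Add(2907, -4039), 9026) = Add(-1132, 9026) = 7894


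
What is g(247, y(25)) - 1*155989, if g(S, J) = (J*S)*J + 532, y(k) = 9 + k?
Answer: 130075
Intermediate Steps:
g(S, J) = 532 + S*J² (g(S, J) = S*J² + 532 = 532 + S*J²)
g(247, y(25)) - 1*155989 = (532 + 247*(9 + 25)²) - 1*155989 = (532 + 247*34²) - 155989 = (532 + 247*1156) - 155989 = (532 + 285532) - 155989 = 286064 - 155989 = 130075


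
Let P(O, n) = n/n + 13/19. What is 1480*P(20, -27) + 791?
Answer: 62389/19 ≈ 3283.6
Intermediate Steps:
P(O, n) = 32/19 (P(O, n) = 1 + 13*(1/19) = 1 + 13/19 = 32/19)
1480*P(20, -27) + 791 = 1480*(32/19) + 791 = 47360/19 + 791 = 62389/19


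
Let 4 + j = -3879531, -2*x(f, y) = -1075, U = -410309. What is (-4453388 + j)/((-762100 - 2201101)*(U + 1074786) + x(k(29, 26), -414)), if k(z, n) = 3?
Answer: 5555282/1312652606893 ≈ 4.2321e-6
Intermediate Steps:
x(f, y) = 1075/2 (x(f, y) = -½*(-1075) = 1075/2)
j = -3879535 (j = -4 - 3879531 = -3879535)
(-4453388 + j)/((-762100 - 2201101)*(U + 1074786) + x(k(29, 26), -414)) = (-4453388 - 3879535)/((-762100 - 2201101)*(-410309 + 1074786) + 1075/2) = -8332923/(-2963201*664477 + 1075/2) = -8332923/(-1968978910877 + 1075/2) = -8332923/(-3937957820679/2) = -8332923*(-2/3937957820679) = 5555282/1312652606893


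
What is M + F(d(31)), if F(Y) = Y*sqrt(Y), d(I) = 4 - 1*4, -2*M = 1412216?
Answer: -706108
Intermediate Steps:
M = -706108 (M = -1/2*1412216 = -706108)
d(I) = 0 (d(I) = 4 - 4 = 0)
F(Y) = Y**(3/2)
M + F(d(31)) = -706108 + 0**(3/2) = -706108 + 0 = -706108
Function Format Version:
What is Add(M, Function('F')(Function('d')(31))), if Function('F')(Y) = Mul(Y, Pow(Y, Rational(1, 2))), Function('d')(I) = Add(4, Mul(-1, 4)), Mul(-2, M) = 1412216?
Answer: -706108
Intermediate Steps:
M = -706108 (M = Mul(Rational(-1, 2), 1412216) = -706108)
Function('d')(I) = 0 (Function('d')(I) = Add(4, -4) = 0)
Function('F')(Y) = Pow(Y, Rational(3, 2))
Add(M, Function('F')(Function('d')(31))) = Add(-706108, Pow(0, Rational(3, 2))) = Add(-706108, 0) = -706108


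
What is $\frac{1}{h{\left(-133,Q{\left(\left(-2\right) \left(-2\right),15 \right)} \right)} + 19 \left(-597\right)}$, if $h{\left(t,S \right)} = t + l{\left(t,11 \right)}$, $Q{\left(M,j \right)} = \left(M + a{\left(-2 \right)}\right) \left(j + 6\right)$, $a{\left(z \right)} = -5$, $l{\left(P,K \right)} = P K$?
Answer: $- \frac{1}{12939} \approx -7.7286 \cdot 10^{-5}$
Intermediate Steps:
$l{\left(P,K \right)} = K P$
$Q{\left(M,j \right)} = \left(-5 + M\right) \left(6 + j\right)$ ($Q{\left(M,j \right)} = \left(M - 5\right) \left(j + 6\right) = \left(-5 + M\right) \left(6 + j\right)$)
$h{\left(t,S \right)} = 12 t$ ($h{\left(t,S \right)} = t + 11 t = 12 t$)
$\frac{1}{h{\left(-133,Q{\left(\left(-2\right) \left(-2\right),15 \right)} \right)} + 19 \left(-597\right)} = \frac{1}{12 \left(-133\right) + 19 \left(-597\right)} = \frac{1}{-1596 - 11343} = \frac{1}{-12939} = - \frac{1}{12939}$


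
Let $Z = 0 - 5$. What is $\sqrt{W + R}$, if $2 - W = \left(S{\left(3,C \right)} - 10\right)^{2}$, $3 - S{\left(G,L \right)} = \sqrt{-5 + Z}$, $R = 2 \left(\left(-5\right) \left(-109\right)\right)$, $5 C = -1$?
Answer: $\sqrt{1053 - 14 i \sqrt{10}} \approx 32.457 - 0.682 i$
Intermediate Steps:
$C = - \frac{1}{5}$ ($C = \frac{1}{5} \left(-1\right) = - \frac{1}{5} \approx -0.2$)
$Z = -5$
$R = 1090$ ($R = 2 \cdot 545 = 1090$)
$S{\left(G,L \right)} = 3 - i \sqrt{10}$ ($S{\left(G,L \right)} = 3 - \sqrt{-5 - 5} = 3 - \sqrt{-10} = 3 - i \sqrt{10}$)
$W = 2 - \left(-7 - i \sqrt{10}\right)^{2}$ ($W = 2 - \left(\left(3 - i \sqrt{10}\right) - 10\right)^{2} = 2 - \left(-7 - i \sqrt{10}\right)^{2} \approx -37.0 - 44.272 i$)
$\sqrt{W + R} = \sqrt{\left(2 - \left(7 + i \sqrt{10}\right)^{2}\right) + 1090} = \sqrt{1092 - \left(7 + i \sqrt{10}\right)^{2}}$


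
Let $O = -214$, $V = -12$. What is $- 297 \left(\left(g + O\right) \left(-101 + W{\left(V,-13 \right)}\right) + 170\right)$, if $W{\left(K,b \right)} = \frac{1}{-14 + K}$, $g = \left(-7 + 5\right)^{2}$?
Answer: $- \frac{82579365}{13} \approx -6.3523 \cdot 10^{6}$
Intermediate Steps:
$g = 4$ ($g = \left(-2\right)^{2} = 4$)
$- 297 \left(\left(g + O\right) \left(-101 + W{\left(V,-13 \right)}\right) + 170\right) = - 297 \left(\left(4 - 214\right) \left(-101 + \frac{1}{-14 - 12}\right) + 170\right) = - 297 \left(- 210 \left(-101 + \frac{1}{-26}\right) + 170\right) = - 297 \left(- 210 \left(-101 - \frac{1}{26}\right) + 170\right) = - 297 \left(\left(-210\right) \left(- \frac{2627}{26}\right) + 170\right) = - 297 \left(\frac{275835}{13} + 170\right) = \left(-297\right) \frac{278045}{13} = - \frac{82579365}{13}$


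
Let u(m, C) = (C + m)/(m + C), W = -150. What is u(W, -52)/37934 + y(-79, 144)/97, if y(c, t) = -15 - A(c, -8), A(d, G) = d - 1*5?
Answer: 2617543/3679598 ≈ 0.71137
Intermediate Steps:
A(d, G) = -5 + d (A(d, G) = d - 5 = -5 + d)
y(c, t) = -10 - c (y(c, t) = -15 - (-5 + c) = -15 + (5 - c) = -10 - c)
u(m, C) = 1 (u(m, C) = (C + m)/(C + m) = 1)
u(W, -52)/37934 + y(-79, 144)/97 = 1/37934 + (-10 - 1*(-79))/97 = 1*(1/37934) + (-10 + 79)*(1/97) = 1/37934 + 69*(1/97) = 1/37934 + 69/97 = 2617543/3679598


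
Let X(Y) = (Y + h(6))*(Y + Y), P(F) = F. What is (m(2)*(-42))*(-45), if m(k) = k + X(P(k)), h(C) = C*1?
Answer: 64260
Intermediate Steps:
h(C) = C
X(Y) = 2*Y*(6 + Y) (X(Y) = (Y + 6)*(Y + Y) = (6 + Y)*(2*Y) = 2*Y*(6 + Y))
m(k) = k + 2*k*(6 + k)
(m(2)*(-42))*(-45) = ((2*(13 + 2*2))*(-42))*(-45) = ((2*(13 + 4))*(-42))*(-45) = ((2*17)*(-42))*(-45) = (34*(-42))*(-45) = -1428*(-45) = 64260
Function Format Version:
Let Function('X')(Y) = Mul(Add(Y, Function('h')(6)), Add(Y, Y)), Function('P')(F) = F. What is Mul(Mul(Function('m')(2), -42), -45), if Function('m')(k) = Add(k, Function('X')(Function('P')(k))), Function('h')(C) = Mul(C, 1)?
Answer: 64260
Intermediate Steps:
Function('h')(C) = C
Function('X')(Y) = Mul(2, Y, Add(6, Y)) (Function('X')(Y) = Mul(Add(Y, 6), Add(Y, Y)) = Mul(Add(6, Y), Mul(2, Y)) = Mul(2, Y, Add(6, Y)))
Function('m')(k) = Add(k, Mul(2, k, Add(6, k)))
Mul(Mul(Function('m')(2), -42), -45) = Mul(Mul(Mul(2, Add(13, Mul(2, 2))), -42), -45) = Mul(Mul(Mul(2, Add(13, 4)), -42), -45) = Mul(Mul(Mul(2, 17), -42), -45) = Mul(Mul(34, -42), -45) = Mul(-1428, -45) = 64260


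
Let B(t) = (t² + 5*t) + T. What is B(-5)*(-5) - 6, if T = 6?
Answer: -36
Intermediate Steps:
B(t) = 6 + t² + 5*t (B(t) = (t² + 5*t) + 6 = 6 + t² + 5*t)
B(-5)*(-5) - 6 = (6 + (-5)² + 5*(-5))*(-5) - 6 = (6 + 25 - 25)*(-5) - 6 = 6*(-5) - 6 = -30 - 6 = -36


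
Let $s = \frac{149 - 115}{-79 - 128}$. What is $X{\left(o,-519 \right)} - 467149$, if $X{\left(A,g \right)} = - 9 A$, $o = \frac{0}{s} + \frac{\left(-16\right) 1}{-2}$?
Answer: $-467221$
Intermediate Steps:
$s = - \frac{34}{207}$ ($s = \frac{34}{-207} = 34 \left(- \frac{1}{207}\right) = - \frac{34}{207} \approx -0.16425$)
$o = 8$ ($o = \frac{0}{- \frac{34}{207}} + \frac{\left(-16\right) 1}{-2} = 0 \left(- \frac{207}{34}\right) - -8 = 0 + 8 = 8$)
$X{\left(o,-519 \right)} - 467149 = \left(-9\right) 8 - 467149 = -72 - 467149 = -467221$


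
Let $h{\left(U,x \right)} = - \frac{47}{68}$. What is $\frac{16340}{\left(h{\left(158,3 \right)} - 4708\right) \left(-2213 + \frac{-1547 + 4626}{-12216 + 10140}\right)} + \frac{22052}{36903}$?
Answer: $\frac{32545745179853204}{54321345824643291} \approx 0.59913$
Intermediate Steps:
$h{\left(U,x \right)} = - \frac{47}{68}$ ($h{\left(U,x \right)} = \left(-47\right) \frac{1}{68} = - \frac{47}{68}$)
$\frac{16340}{\left(h{\left(158,3 \right)} - 4708\right) \left(-2213 + \frac{-1547 + 4626}{-12216 + 10140}\right)} + \frac{22052}{36903} = \frac{16340}{\left(- \frac{47}{68} - 4708\right) \left(-2213 + \frac{-1547 + 4626}{-12216 + 10140}\right)} + \frac{22052}{36903} = \frac{16340}{\left(- \frac{320191}{68}\right) \left(-2213 + \frac{3079}{-2076}\right)} + 22052 \cdot \frac{1}{36903} = \frac{16340}{\left(- \frac{320191}{68}\right) \left(-2213 + 3079 \left(- \frac{1}{2076}\right)\right)} + \frac{22052}{36903} = \frac{16340}{\left(- \frac{320191}{68}\right) \left(-2213 - \frac{3079}{2076}\right)} + \frac{22052}{36903} = \frac{16340}{\left(- \frac{320191}{68}\right) \left(- \frac{4597267}{2076}\right)} + \frac{22052}{36903} = \frac{16340}{\frac{1472003517997}{141168}} + \frac{22052}{36903} = 16340 \cdot \frac{141168}{1472003517997} + \frac{22052}{36903} = \frac{2306685120}{1472003517997} + \frac{22052}{36903} = \frac{32545745179853204}{54321345824643291}$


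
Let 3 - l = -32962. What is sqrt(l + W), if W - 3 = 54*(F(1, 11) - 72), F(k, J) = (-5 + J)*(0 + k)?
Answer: 2*sqrt(7351) ≈ 171.48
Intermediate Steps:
l = 32965 (l = 3 - 1*(-32962) = 3 + 32962 = 32965)
F(k, J) = k*(-5 + J) (F(k, J) = (-5 + J)*k = k*(-5 + J))
W = -3561 (W = 3 + 54*(1*(-5 + 11) - 72) = 3 + 54*(1*6 - 72) = 3 + 54*(6 - 72) = 3 + 54*(-66) = 3 - 3564 = -3561)
sqrt(l + W) = sqrt(32965 - 3561) = sqrt(29404) = 2*sqrt(7351)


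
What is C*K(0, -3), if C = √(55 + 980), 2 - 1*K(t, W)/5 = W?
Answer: 75*√115 ≈ 804.29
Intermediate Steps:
K(t, W) = 10 - 5*W
C = 3*√115 (C = √1035 = 3*√115 ≈ 32.171)
C*K(0, -3) = (3*√115)*(10 - 5*(-3)) = (3*√115)*(10 + 15) = (3*√115)*25 = 75*√115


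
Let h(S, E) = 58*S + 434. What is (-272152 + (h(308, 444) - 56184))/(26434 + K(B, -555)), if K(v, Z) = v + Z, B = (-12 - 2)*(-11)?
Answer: -310038/26033 ≈ -11.909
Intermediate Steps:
h(S, E) = 434 + 58*S
B = 154 (B = -14*(-11) = 154)
K(v, Z) = Z + v
(-272152 + (h(308, 444) - 56184))/(26434 + K(B, -555)) = (-272152 + ((434 + 58*308) - 56184))/(26434 + (-555 + 154)) = (-272152 + ((434 + 17864) - 56184))/(26434 - 401) = (-272152 + (18298 - 56184))/26033 = (-272152 - 37886)*(1/26033) = -310038*1/26033 = -310038/26033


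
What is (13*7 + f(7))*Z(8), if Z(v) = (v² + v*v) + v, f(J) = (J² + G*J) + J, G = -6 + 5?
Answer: 19040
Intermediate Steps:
G = -1
f(J) = J² (f(J) = (J² - J) + J = J²)
Z(v) = v + 2*v² (Z(v) = (v² + v²) + v = 2*v² + v = v + 2*v²)
(13*7 + f(7))*Z(8) = (13*7 + 7²)*(8*(1 + 2*8)) = (91 + 49)*(8*(1 + 16)) = 140*(8*17) = 140*136 = 19040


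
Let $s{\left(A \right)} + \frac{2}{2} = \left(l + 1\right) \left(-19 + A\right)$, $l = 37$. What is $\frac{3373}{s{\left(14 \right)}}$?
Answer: $- \frac{3373}{191} \approx -17.66$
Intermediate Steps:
$s{\left(A \right)} = -723 + 38 A$ ($s{\left(A \right)} = -1 + \left(37 + 1\right) \left(-19 + A\right) = -1 + 38 \left(-19 + A\right) = -1 + \left(-722 + 38 A\right) = -723 + 38 A$)
$\frac{3373}{s{\left(14 \right)}} = \frac{3373}{-723 + 38 \cdot 14} = \frac{3373}{-723 + 532} = \frac{3373}{-191} = 3373 \left(- \frac{1}{191}\right) = - \frac{3373}{191}$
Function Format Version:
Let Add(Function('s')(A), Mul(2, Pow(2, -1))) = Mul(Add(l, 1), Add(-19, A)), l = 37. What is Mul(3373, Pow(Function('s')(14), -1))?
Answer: Rational(-3373, 191) ≈ -17.660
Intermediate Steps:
Function('s')(A) = Add(-723, Mul(38, A)) (Function('s')(A) = Add(-1, Mul(Add(37, 1), Add(-19, A))) = Add(-1, Mul(38, Add(-19, A))) = Add(-1, Add(-722, Mul(38, A))) = Add(-723, Mul(38, A)))
Mul(3373, Pow(Function('s')(14), -1)) = Mul(3373, Pow(Add(-723, Mul(38, 14)), -1)) = Mul(3373, Pow(Add(-723, 532), -1)) = Mul(3373, Pow(-191, -1)) = Mul(3373, Rational(-1, 191)) = Rational(-3373, 191)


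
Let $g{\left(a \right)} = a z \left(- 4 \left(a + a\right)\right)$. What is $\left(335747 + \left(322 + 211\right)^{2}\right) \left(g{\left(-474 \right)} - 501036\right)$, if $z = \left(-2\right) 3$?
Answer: $6374028960432$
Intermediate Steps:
$z = -6$
$g{\left(a \right)} = 48 a^{2}$ ($g{\left(a \right)} = a \left(-6\right) \left(- 4 \left(a + a\right)\right) = - 6 a \left(- 4 \cdot 2 a\right) = - 6 a \left(- 8 a\right) = 48 a^{2}$)
$\left(335747 + \left(322 + 211\right)^{2}\right) \left(g{\left(-474 \right)} - 501036\right) = \left(335747 + \left(322 + 211\right)^{2}\right) \left(48 \left(-474\right)^{2} - 501036\right) = \left(335747 + 533^{2}\right) \left(48 \cdot 224676 - 501036\right) = \left(335747 + 284089\right) \left(10784448 - 501036\right) = 619836 \cdot 10283412 = 6374028960432$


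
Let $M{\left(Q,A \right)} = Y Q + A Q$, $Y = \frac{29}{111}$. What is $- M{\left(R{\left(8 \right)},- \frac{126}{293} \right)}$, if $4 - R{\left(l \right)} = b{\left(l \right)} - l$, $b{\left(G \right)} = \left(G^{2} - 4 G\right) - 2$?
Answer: $- \frac{32934}{10841} \approx -3.0379$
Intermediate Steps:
$Y = \frac{29}{111}$ ($Y = 29 \cdot \frac{1}{111} = \frac{29}{111} \approx 0.26126$)
$b{\left(G \right)} = -2 + G^{2} - 4 G$
$R{\left(l \right)} = 6 - l^{2} + 5 l$ ($R{\left(l \right)} = 4 - \left(\left(-2 + l^{2} - 4 l\right) - l\right) = 4 - \left(-2 + l^{2} - 5 l\right) = 4 + \left(2 - l^{2} + 5 l\right) = 6 - l^{2} + 5 l$)
$M{\left(Q,A \right)} = \frac{29 Q}{111} + A Q$
$- M{\left(R{\left(8 \right)},- \frac{126}{293} \right)} = - \frac{\left(6 - 8^{2} + 5 \cdot 8\right) \left(29 + 111 \left(- \frac{126}{293}\right)\right)}{111} = - \frac{\left(6 - 64 + 40\right) \left(29 + 111 \left(\left(-126\right) \frac{1}{293}\right)\right)}{111} = - \frac{\left(6 - 64 + 40\right) \left(29 + 111 \left(- \frac{126}{293}\right)\right)}{111} = - \frac{\left(-18\right) \left(29 - \frac{13986}{293}\right)}{111} = - \frac{\left(-18\right) \left(-5489\right)}{111 \cdot 293} = \left(-1\right) \frac{32934}{10841} = - \frac{32934}{10841}$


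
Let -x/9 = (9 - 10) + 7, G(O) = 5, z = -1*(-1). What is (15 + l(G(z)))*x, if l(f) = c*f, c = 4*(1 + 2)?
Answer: -4050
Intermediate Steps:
z = 1
c = 12 (c = 4*3 = 12)
l(f) = 12*f
x = -54 (x = -9*((9 - 10) + 7) = -9*(-1 + 7) = -9*6 = -54)
(15 + l(G(z)))*x = (15 + 12*5)*(-54) = (15 + 60)*(-54) = 75*(-54) = -4050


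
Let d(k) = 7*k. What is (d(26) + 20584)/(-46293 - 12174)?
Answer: -6922/19489 ≈ -0.35517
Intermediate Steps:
(d(26) + 20584)/(-46293 - 12174) = (7*26 + 20584)/(-46293 - 12174) = (182 + 20584)/(-58467) = 20766*(-1/58467) = -6922/19489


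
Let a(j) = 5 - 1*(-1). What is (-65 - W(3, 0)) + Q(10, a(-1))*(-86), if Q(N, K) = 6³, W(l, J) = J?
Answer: -18641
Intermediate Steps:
a(j) = 6 (a(j) = 5 + 1 = 6)
Q(N, K) = 216
(-65 - W(3, 0)) + Q(10, a(-1))*(-86) = (-65 - 1*0) + 216*(-86) = (-65 + 0) - 18576 = -65 - 18576 = -18641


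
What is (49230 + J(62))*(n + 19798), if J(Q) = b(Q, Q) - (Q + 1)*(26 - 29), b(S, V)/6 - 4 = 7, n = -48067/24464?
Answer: 23965100794425/24464 ≈ 9.7961e+8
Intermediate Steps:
n = -48067/24464 (n = -48067*1/24464 = -48067/24464 ≈ -1.9648)
b(S, V) = 66 (b(S, V) = 24 + 6*7 = 24 + 42 = 66)
J(Q) = 69 + 3*Q (J(Q) = 66 - (Q + 1)*(26 - 29) = 66 - (1 + Q)*(-3) = 66 - (-3 - 3*Q) = 66 + (3 + 3*Q) = 69 + 3*Q)
(49230 + J(62))*(n + 19798) = (49230 + (69 + 3*62))*(-48067/24464 + 19798) = (49230 + (69 + 186))*(484290205/24464) = (49230 + 255)*(484290205/24464) = 49485*(484290205/24464) = 23965100794425/24464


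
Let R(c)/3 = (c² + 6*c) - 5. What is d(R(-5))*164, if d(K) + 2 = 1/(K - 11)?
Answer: -332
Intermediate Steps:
R(c) = -15 + 3*c² + 18*c (R(c) = 3*((c² + 6*c) - 5) = 3*(-5 + c² + 6*c) = -15 + 3*c² + 18*c)
d(K) = -2 + 1/(-11 + K) (d(K) = -2 + 1/(K - 11) = -2 + 1/(-11 + K))
d(R(-5))*164 = ((23 - 2*(-15 + 3*(-5)² + 18*(-5)))/(-11 + (-15 + 3*(-5)² + 18*(-5))))*164 = ((23 - 2*(-15 + 3*25 - 90))/(-11 + (-15 + 3*25 - 90)))*164 = ((23 - 2*(-15 + 75 - 90))/(-11 + (-15 + 75 - 90)))*164 = ((23 - 2*(-30))/(-11 - 30))*164 = ((23 + 60)/(-41))*164 = -1/41*83*164 = -83/41*164 = -332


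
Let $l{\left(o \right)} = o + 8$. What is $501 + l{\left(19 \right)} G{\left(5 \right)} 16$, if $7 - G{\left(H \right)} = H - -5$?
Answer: $-795$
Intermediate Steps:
$G{\left(H \right)} = 2 - H$ ($G{\left(H \right)} = 7 - \left(H - -5\right) = 7 - \left(H + 5\right) = 7 - \left(5 + H\right) = 2 - H$)
$l{\left(o \right)} = 8 + o$
$501 + l{\left(19 \right)} G{\left(5 \right)} 16 = 501 + \left(8 + 19\right) \left(2 - 5\right) 16 = 501 + 27 \left(2 - 5\right) 16 = 501 + 27 \left(\left(-3\right) 16\right) = 501 + 27 \left(-48\right) = 501 - 1296 = -795$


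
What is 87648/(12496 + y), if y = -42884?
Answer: -21912/7597 ≈ -2.8843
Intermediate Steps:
87648/(12496 + y) = 87648/(12496 - 42884) = 87648/(-30388) = 87648*(-1/30388) = -21912/7597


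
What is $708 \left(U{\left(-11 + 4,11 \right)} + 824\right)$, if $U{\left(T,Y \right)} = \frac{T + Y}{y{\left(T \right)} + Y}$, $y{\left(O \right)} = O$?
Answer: $584100$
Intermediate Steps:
$U{\left(T,Y \right)} = 1$ ($U{\left(T,Y \right)} = \frac{T + Y}{T + Y} = 1$)
$708 \left(U{\left(-11 + 4,11 \right)} + 824\right) = 708 \left(1 + 824\right) = 708 \cdot 825 = 584100$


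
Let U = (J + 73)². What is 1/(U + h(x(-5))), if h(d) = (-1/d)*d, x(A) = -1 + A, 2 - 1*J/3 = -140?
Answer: 1/249000 ≈ 4.0161e-6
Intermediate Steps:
J = 426 (J = 6 - 3*(-140) = 6 + 420 = 426)
h(d) = -1
U = 249001 (U = (426 + 73)² = 499² = 249001)
1/(U + h(x(-5))) = 1/(249001 - 1) = 1/249000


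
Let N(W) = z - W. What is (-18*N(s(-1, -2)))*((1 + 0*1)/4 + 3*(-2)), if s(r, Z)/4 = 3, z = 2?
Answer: -1035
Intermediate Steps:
s(r, Z) = 12 (s(r, Z) = 4*3 = 12)
N(W) = 2 - W
(-18*N(s(-1, -2)))*((1 + 0*1)/4 + 3*(-2)) = (-18*(2 - 1*12))*((1 + 0*1)/4 + 3*(-2)) = (-18*(2 - 12))*((1 + 0)*(¼) - 6) = (-18*(-10))*(1*(¼) - 6) = 180*(¼ - 6) = 180*(-23/4) = -1035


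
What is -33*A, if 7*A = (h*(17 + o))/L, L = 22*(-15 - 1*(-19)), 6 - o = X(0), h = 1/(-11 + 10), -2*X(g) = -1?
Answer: 135/112 ≈ 1.2054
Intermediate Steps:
X(g) = ½ (X(g) = -½*(-1) = ½)
h = -1 (h = 1/(-1) = -1)
o = 11/2 (o = 6 - 1*½ = 6 - ½ = 11/2 ≈ 5.5000)
L = 88 (L = 22*(-15 + 19) = 22*4 = 88)
A = -45/1232 (A = (-(17 + 11/2)/88)/7 = (-1*45/2*(1/88))/7 = (-45/2*1/88)/7 = (⅐)*(-45/176) = -45/1232 ≈ -0.036526)
-33*A = -33*(-45/1232) = 135/112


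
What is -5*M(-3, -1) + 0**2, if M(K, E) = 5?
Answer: -25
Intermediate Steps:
-5*M(-3, -1) + 0**2 = -5*5 + 0**2 = -25 + 0 = -25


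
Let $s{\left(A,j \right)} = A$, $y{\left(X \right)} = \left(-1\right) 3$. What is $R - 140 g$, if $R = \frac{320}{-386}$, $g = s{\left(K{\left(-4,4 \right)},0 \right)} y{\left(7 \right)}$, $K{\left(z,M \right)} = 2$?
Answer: $\frac{161960}{193} \approx 839.17$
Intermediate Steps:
$y{\left(X \right)} = -3$
$g = -6$ ($g = 2 \left(-3\right) = -6$)
$R = - \frac{160}{193}$ ($R = 320 \left(- \frac{1}{386}\right) = - \frac{160}{193} \approx -0.82902$)
$R - 140 g = - \frac{160}{193} - -840 = - \frac{160}{193} + 840 = \frac{161960}{193}$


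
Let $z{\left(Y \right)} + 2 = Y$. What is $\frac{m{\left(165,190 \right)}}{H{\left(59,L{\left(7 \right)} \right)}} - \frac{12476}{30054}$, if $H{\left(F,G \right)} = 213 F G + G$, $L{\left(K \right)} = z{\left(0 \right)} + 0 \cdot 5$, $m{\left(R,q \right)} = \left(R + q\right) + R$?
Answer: $- \frac{20576551}{47214834} \approx -0.43581$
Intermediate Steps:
$z{\left(Y \right)} = -2 + Y$
$m{\left(R,q \right)} = q + 2 R$
$L{\left(K \right)} = -2$ ($L{\left(K \right)} = \left(-2 + 0\right) + 0 \cdot 5 = -2 + 0 = -2$)
$H{\left(F,G \right)} = G + 213 F G$ ($H{\left(F,G \right)} = 213 F G + G = G + 213 F G$)
$\frac{m{\left(165,190 \right)}}{H{\left(59,L{\left(7 \right)} \right)}} - \frac{12476}{30054} = \frac{190 + 2 \cdot 165}{\left(-2\right) \left(1 + 213 \cdot 59\right)} - \frac{12476}{30054} = \frac{190 + 330}{\left(-2\right) \left(1 + 12567\right)} - \frac{6238}{15027} = \frac{520}{\left(-2\right) 12568} - \frac{6238}{15027} = \frac{520}{-25136} - \frac{6238}{15027} = 520 \left(- \frac{1}{25136}\right) - \frac{6238}{15027} = - \frac{65}{3142} - \frac{6238}{15027} = - \frac{20576551}{47214834}$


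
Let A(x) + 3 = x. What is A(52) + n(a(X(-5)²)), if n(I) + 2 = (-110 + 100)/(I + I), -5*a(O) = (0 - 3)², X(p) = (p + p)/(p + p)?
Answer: 448/9 ≈ 49.778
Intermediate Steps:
A(x) = -3 + x
X(p) = 1 (X(p) = (2*p)/((2*p)) = (2*p)*(1/(2*p)) = 1)
a(O) = -9/5 (a(O) = -(0 - 3)²/5 = -⅕*(-3)² = -⅕*9 = -9/5)
n(I) = -2 - 5/I (n(I) = -2 + (-110 + 100)/(I + I) = -2 - 10*1/(2*I) = -2 - 5/I)
A(52) + n(a(X(-5)²)) = (-3 + 52) + (-2 - 5/(-9/5)) = 49 + (-2 - 5*(-5/9)) = 49 + (-2 + 25/9) = 49 + 7/9 = 448/9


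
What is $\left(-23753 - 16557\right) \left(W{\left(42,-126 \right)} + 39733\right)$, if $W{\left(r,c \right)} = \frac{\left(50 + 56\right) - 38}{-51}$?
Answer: $- \frac{4804750450}{3} \approx -1.6016 \cdot 10^{9}$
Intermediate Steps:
$W{\left(r,c \right)} = - \frac{4}{3}$ ($W{\left(r,c \right)} = \left(106 - 38\right) \left(- \frac{1}{51}\right) = 68 \left(- \frac{1}{51}\right) = - \frac{4}{3}$)
$\left(-23753 - 16557\right) \left(W{\left(42,-126 \right)} + 39733\right) = \left(-23753 - 16557\right) \left(- \frac{4}{3} + 39733\right) = \left(-40310\right) \frac{119195}{3} = - \frac{4804750450}{3}$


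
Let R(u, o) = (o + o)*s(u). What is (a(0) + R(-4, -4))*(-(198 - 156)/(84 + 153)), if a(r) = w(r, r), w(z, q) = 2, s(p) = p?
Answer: -476/79 ≈ -6.0253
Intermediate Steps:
R(u, o) = 2*o*u (R(u, o) = (o + o)*u = (2*o)*u = 2*o*u)
a(r) = 2
(a(0) + R(-4, -4))*(-(198 - 156)/(84 + 153)) = (2 + 2*(-4)*(-4))*(-(198 - 156)/(84 + 153)) = (2 + 32)*(-42/237) = 34*(-42/237) = 34*(-1*14/79) = 34*(-14/79) = -476/79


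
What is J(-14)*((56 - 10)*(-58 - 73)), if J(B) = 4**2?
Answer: -96416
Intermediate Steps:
J(B) = 16
J(-14)*((56 - 10)*(-58 - 73)) = 16*((56 - 10)*(-58 - 73)) = 16*(46*(-131)) = 16*(-6026) = -96416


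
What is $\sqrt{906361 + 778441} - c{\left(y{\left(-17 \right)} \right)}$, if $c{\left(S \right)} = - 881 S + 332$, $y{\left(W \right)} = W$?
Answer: $-15309 + \sqrt{1684802} \approx -14011.0$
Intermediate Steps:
$c{\left(S \right)} = 332 - 881 S$
$\sqrt{906361 + 778441} - c{\left(y{\left(-17 \right)} \right)} = \sqrt{906361 + 778441} - \left(332 - -14977\right) = \sqrt{1684802} - \left(332 + 14977\right) = \sqrt{1684802} - 15309 = -15309 + \sqrt{1684802}$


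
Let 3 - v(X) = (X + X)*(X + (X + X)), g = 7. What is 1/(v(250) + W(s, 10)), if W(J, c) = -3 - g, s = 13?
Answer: -1/375007 ≈ -2.6666e-6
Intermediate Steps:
W(J, c) = -10 (W(J, c) = -3 - 1*7 = -3 - 7 = -10)
v(X) = 3 - 6*X² (v(X) = 3 - (X + X)*(X + (X + X)) = 3 - 2*X*(X + 2*X) = 3 - 2*X*3*X = 3 - 6*X²)
1/(v(250) + W(s, 10)) = 1/((3 - 6*250²) - 10) = 1/((3 - 6*62500) - 10) = 1/((3 - 375000) - 10) = 1/(-374997 - 10) = 1/(-375007) = -1/375007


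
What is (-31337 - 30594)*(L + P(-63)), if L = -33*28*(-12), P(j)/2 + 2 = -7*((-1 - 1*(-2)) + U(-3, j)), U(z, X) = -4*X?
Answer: -467083602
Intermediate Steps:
P(j) = -18 + 56*j (P(j) = -4 + 2*(-7*((-1 - 1*(-2)) - 4*j)) = -4 + 2*(-7*((-1 + 2) - 4*j)) = -4 + 2*(-7*(1 - 4*j)) = -4 + 2*(-7 + 28*j) = -4 + (-14 + 56*j) = -18 + 56*j)
L = 11088 (L = -924*(-12) = 11088)
(-31337 - 30594)*(L + P(-63)) = (-31337 - 30594)*(11088 + (-18 + 56*(-63))) = -61931*(11088 + (-18 - 3528)) = -61931*(11088 - 3546) = -61931*7542 = -467083602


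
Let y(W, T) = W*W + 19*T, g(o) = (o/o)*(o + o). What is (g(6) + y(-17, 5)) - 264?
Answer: 132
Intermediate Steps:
g(o) = 2*o (g(o) = 1*(2*o) = 2*o)
y(W, T) = W² + 19*T
(g(6) + y(-17, 5)) - 264 = (2*6 + ((-17)² + 19*5)) - 264 = (12 + (289 + 95)) - 264 = (12 + 384) - 264 = 396 - 264 = 132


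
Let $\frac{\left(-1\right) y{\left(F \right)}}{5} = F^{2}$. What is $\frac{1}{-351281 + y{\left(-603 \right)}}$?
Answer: $- \frac{1}{2169326} \approx -4.6097 \cdot 10^{-7}$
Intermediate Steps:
$y{\left(F \right)} = - 5 F^{2}$
$\frac{1}{-351281 + y{\left(-603 \right)}} = \frac{1}{-351281 - 5 \left(-603\right)^{2}} = \frac{1}{-351281 - 1818045} = \frac{1}{-2169326} = - \frac{1}{2169326}$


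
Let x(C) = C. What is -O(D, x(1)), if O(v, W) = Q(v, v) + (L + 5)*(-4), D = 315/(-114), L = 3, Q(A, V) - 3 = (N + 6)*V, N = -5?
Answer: 1207/38 ≈ 31.763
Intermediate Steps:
Q(A, V) = 3 + V (Q(A, V) = 3 + (-5 + 6)*V = 3 + 1*V = 3 + V)
D = -105/38 (D = 315*(-1/114) = -105/38 ≈ -2.7632)
O(v, W) = -29 + v (O(v, W) = (3 + v) + (3 + 5)*(-4) = (3 + v) + 8*(-4) = (3 + v) - 32 = -29 + v)
-O(D, x(1)) = -(-29 - 105/38) = -1*(-1207/38) = 1207/38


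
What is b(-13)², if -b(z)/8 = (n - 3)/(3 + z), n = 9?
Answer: 576/25 ≈ 23.040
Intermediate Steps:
b(z) = -48/(3 + z) (b(z) = -8*(9 - 3)/(3 + z) = -48/(3 + z))
b(-13)² = (-48/(3 - 13))² = (-48/(-10))² = (-48*(-⅒))² = (24/5)² = 576/25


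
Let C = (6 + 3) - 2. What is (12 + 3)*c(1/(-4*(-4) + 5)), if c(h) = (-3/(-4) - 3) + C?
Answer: 285/4 ≈ 71.250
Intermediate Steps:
C = 7 (C = 9 - 2 = 7)
c(h) = 19/4 (c(h) = (-3/(-4) - 3) + 7 = (-3*(-¼) - 3) + 7 = (¾ - 3) + 7 = -9/4 + 7 = 19/4)
(12 + 3)*c(1/(-4*(-4) + 5)) = (12 + 3)*(19/4) = 15*(19/4) = 285/4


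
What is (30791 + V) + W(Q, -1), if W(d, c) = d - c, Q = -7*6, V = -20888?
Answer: 9862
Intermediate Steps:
Q = -42
(30791 + V) + W(Q, -1) = (30791 - 20888) + (-42 - 1*(-1)) = 9903 + (-42 + 1) = 9903 - 41 = 9862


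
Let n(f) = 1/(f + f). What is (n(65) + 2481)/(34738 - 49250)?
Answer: -322531/1886560 ≈ -0.17096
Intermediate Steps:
n(f) = 1/(2*f)
(n(65) + 2481)/(34738 - 49250) = ((½)/65 + 2481)/(34738 - 49250) = ((½)*(1/65) + 2481)/(-14512) = (1/130 + 2481)*(-1/14512) = (322531/130)*(-1/14512) = -322531/1886560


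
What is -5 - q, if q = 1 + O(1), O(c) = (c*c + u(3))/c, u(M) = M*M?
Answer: -16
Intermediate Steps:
u(M) = M²
O(c) = (9 + c²)/c (O(c) = (c*c + 3²)/c = (c² + 9)/c = (9 + c²)/c)
q = 11 (q = 1 + (1 + 9/1) = 1 + (1 + 9*1) = 1 + (1 + 9) = 1 + 10 = 11)
-5 - q = -5 - 1*11 = -5 - 11 = -16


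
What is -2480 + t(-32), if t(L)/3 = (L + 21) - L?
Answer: -2417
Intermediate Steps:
t(L) = 63 (t(L) = 3*((L + 21) - L) = 3*((21 + L) - L) = 3*21 = 63)
-2480 + t(-32) = -2480 + 63 = -2417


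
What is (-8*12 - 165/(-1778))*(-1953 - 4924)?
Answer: 1172686671/1778 ≈ 6.5955e+5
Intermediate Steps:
(-8*12 - 165/(-1778))*(-1953 - 4924) = (-96 - 165*(-1/1778))*(-6877) = (-96 + 165/1778)*(-6877) = -170523/1778*(-6877) = 1172686671/1778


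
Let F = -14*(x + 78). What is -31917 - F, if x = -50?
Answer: -31525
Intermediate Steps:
F = -392 (F = -14*(-50 + 78) = -14*28 = -392)
-31917 - F = -31917 - 1*(-392) = -31917 + 392 = -31525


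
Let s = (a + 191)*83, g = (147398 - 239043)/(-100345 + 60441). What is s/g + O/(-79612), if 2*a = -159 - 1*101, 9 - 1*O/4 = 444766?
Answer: 4061841501921/1824010435 ≈ 2226.9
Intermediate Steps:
O = -1779028 (O = 36 - 4*444766 = 36 - 1779064 = -1779028)
g = 91645/39904 (g = -91645/(-39904) = -91645*(-1/39904) = 91645/39904 ≈ 2.2966)
a = -130 (a = (-159 - 1*101)/2 = (-159 - 101)/2 = (½)*(-260) = -130)
s = 5063 (s = (-130 + 191)*83 = 61*83 = 5063)
s/g + O/(-79612) = 5063/(91645/39904) - 1779028/(-79612) = 5063*(39904/91645) - 1779028*(-1/79612) = 202033952/91645 + 444757/19903 = 4061841501921/1824010435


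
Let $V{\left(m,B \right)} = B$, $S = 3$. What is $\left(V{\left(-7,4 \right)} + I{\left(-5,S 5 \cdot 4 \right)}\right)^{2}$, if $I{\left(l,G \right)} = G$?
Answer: $4096$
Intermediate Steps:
$\left(V{\left(-7,4 \right)} + I{\left(-5,S 5 \cdot 4 \right)}\right)^{2} = \left(4 + 3 \cdot 5 \cdot 4\right)^{2} = \left(4 + 15 \cdot 4\right)^{2} = \left(4 + 60\right)^{2} = 64^{2} = 4096$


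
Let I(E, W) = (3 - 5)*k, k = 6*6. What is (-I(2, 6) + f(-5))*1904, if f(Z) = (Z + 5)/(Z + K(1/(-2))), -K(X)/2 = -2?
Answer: 137088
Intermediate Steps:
k = 36
K(X) = 4 (K(X) = -2*(-2) = 4)
f(Z) = (5 + Z)/(4 + Z) (f(Z) = (Z + 5)/(Z + 4) = (5 + Z)/(4 + Z))
I(E, W) = -72 (I(E, W) = (3 - 5)*36 = -2*36 = -72)
(-I(2, 6) + f(-5))*1904 = (-1*(-72) + (5 - 5)/(4 - 5))*1904 = (72 + 0/(-1))*1904 = (72 - 1*0)*1904 = (72 + 0)*1904 = 72*1904 = 137088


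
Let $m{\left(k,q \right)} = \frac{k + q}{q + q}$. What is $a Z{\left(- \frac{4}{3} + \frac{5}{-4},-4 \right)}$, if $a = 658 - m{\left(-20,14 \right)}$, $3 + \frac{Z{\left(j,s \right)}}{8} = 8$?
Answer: $\frac{184300}{7} \approx 26329.0$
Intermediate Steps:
$Z{\left(j,s \right)} = 40$ ($Z{\left(j,s \right)} = -24 + 8 \cdot 8 = -24 + 64 = 40$)
$m{\left(k,q \right)} = \frac{k + q}{2 q}$
$a = \frac{9215}{14}$ ($a = 658 - \frac{-20 + 14}{2 \cdot 14} = 658 - \frac{1}{2} \cdot \frac{1}{14} \left(-6\right) = 658 - - \frac{3}{14} = 658 + \frac{3}{14} = \frac{9215}{14} \approx 658.21$)
$a Z{\left(- \frac{4}{3} + \frac{5}{-4},-4 \right)} = \frac{9215}{14} \cdot 40 = \frac{184300}{7}$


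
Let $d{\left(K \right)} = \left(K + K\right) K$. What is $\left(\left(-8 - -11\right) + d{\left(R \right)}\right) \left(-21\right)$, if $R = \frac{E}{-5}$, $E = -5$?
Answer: $-105$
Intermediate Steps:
$R = 1$ ($R = - \frac{5}{-5} = \left(-5\right) \left(- \frac{1}{5}\right) = 1$)
$d{\left(K \right)} = 2 K^{2}$ ($d{\left(K \right)} = 2 K K = 2 K^{2}$)
$\left(\left(-8 - -11\right) + d{\left(R \right)}\right) \left(-21\right) = \left(\left(-8 - -11\right) + 2 \cdot 1^{2}\right) \left(-21\right) = \left(\left(-8 + 11\right) + 2 \cdot 1\right) \left(-21\right) = \left(3 + 2\right) \left(-21\right) = 5 \left(-21\right) = -105$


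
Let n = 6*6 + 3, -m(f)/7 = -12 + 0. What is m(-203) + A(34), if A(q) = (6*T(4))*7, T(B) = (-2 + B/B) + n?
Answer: 1680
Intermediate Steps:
m(f) = 84 (m(f) = -7*(-12 + 0) = -7*(-12) = 84)
n = 39 (n = 36 + 3 = 39)
T(B) = 38 (T(B) = (-2 + B/B) + 39 = (-2 + 1) + 39 = -1 + 39 = 38)
A(q) = 1596 (A(q) = (6*38)*7 = 228*7 = 1596)
m(-203) + A(34) = 84 + 1596 = 1680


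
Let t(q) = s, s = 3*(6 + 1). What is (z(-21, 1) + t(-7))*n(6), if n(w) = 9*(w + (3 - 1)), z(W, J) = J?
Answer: 1584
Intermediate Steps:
s = 21 (s = 3*7 = 21)
t(q) = 21
n(w) = 18 + 9*w (n(w) = 9*(w + 2) = 9*(2 + w) = 18 + 9*w)
(z(-21, 1) + t(-7))*n(6) = (1 + 21)*(18 + 9*6) = 22*(18 + 54) = 22*72 = 1584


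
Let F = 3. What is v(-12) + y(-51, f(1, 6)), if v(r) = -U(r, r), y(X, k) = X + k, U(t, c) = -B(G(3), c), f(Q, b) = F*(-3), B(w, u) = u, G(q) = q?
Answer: -72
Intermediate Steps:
f(Q, b) = -9 (f(Q, b) = 3*(-3) = -9)
U(t, c) = -c
v(r) = r (v(r) = -(-1)*r = r)
v(-12) + y(-51, f(1, 6)) = -12 + (-51 - 9) = -12 - 60 = -72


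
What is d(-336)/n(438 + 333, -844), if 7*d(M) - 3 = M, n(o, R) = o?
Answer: -111/1799 ≈ -0.061701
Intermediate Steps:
d(M) = 3/7 + M/7
d(-336)/n(438 + 333, -844) = (3/7 + (⅐)*(-336))/(438 + 333) = (3/7 - 48)/771 = -333/7*1/771 = -111/1799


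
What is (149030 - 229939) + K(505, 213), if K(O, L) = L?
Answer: -80696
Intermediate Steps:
(149030 - 229939) + K(505, 213) = (149030 - 229939) + 213 = -80909 + 213 = -80696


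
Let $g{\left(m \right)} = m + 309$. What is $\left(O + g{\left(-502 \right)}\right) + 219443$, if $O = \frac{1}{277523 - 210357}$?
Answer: $\frac{14726145501}{67166} \approx 2.1925 \cdot 10^{5}$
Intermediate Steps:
$g{\left(m \right)} = 309 + m$
$O = \frac{1}{67166} \approx 1.4888 \cdot 10^{-5}$
$\left(O + g{\left(-502 \right)}\right) + 219443 = \left(\frac{1}{67166} + \left(309 - 502\right)\right) + 219443 = \left(\frac{1}{67166} - 193\right) + 219443 = - \frac{12963037}{67166} + 219443 = \frac{14726145501}{67166}$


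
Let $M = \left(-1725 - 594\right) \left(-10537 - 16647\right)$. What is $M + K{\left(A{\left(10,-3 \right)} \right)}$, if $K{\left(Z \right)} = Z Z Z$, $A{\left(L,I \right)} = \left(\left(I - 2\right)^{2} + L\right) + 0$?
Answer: $63082571$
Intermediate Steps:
$A{\left(L,I \right)} = L + \left(-2 + I\right)^{2}$ ($A{\left(L,I \right)} = \left(\left(-2 + I\right)^{2} + L\right) + 0 = \left(L + \left(-2 + I\right)^{2}\right) + 0 = L + \left(-2 + I\right)^{2}$)
$K{\left(Z \right)} = Z^{3}$ ($K{\left(Z \right)} = Z^{2} Z = Z^{3}$)
$M = 63039696$ ($M = \left(-2319\right) \left(-27184\right) = 63039696$)
$M + K{\left(A{\left(10,-3 \right)} \right)} = 63039696 + \left(10 + \left(-2 - 3\right)^{2}\right)^{3} = 63039696 + \left(10 + \left(-5\right)^{2}\right)^{3} = 63039696 + \left(10 + 25\right)^{3} = 63039696 + 35^{3} = 63039696 + 42875 = 63082571$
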